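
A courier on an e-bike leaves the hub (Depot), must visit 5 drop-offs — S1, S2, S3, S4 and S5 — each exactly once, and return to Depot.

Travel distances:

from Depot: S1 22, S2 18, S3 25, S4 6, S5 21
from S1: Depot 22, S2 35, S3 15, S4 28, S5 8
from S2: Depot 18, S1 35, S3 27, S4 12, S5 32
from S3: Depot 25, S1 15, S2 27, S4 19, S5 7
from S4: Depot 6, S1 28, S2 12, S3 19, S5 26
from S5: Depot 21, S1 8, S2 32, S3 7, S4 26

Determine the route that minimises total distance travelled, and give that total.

Minimum total distance: 82.

Depot→S1→S2→S3→S4→S5→Depot: 22+35+27+19+26+21 = 150
Depot→S1→S2→S3→S5→S4→Depot: 22+35+27+7+26+6 = 123
Depot→S1→S2→S4→S3→S5→Depot: 22+35+12+19+7+21 = 116
Depot→S1→S2→S4→S5→S3→Depot: 22+35+12+26+7+25 = 127
Depot→S1→S2→S5→S3→S4→Depot: 22+35+32+7+19+6 = 121
Depot→S1→S2→S5→S4→S3→Depot: 22+35+32+26+19+25 = 159
Depot→S1→S3→S2→S4→S5→Depot: 22+15+27+12+26+21 = 123
Depot→S1→S3→S2→S5→S4→Depot: 22+15+27+32+26+6 = 128
Depot→S1→S3→S4→S2→S5→Depot: 22+15+19+12+32+21 = 121
Depot→S1→S3→S4→S5→S2→Depot: 22+15+19+26+32+18 = 132
Depot→S1→S3→S5→S2→S4→Depot: 22+15+7+32+12+6 = 94
Depot→S1→S3→S5→S4→S2→Depot: 22+15+7+26+12+18 = 100
Depot→S1→S4→S2→S3→S5→Depot: 22+28+12+27+7+21 = 117
Depot→S1→S4→S2→S5→S3→Depot: 22+28+12+32+7+25 = 126
… (46 more)
Depot→S1→S5→S3→S2→S4→Depot: 22+8+7+27+12+6 = 82  ← best
The minimum is 82.
One optimal route: Depot → S1 → S5 → S3 → S2 → S4 → Depot (or its reverse).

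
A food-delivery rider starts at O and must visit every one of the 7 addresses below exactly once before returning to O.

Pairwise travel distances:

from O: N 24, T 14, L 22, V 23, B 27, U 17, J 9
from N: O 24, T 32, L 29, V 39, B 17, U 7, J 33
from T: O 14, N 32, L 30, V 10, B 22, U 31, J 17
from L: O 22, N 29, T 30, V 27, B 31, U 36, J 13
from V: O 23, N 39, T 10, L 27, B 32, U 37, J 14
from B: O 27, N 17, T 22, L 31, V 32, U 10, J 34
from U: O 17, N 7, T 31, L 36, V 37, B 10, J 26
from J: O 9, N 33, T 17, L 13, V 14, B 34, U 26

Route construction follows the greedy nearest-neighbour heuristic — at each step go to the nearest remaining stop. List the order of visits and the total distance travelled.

122 along O → J → L → V → T → B → U → N → O.

From O: distances to unvisited — J=9, T=14, U=17, L=22, V=23, N=24, B=27. Nearest is J (9).
From J: distances to unvisited — L=13, V=14, T=17, U=26, N=33, B=34. Nearest is L (13).
From L: distances to unvisited — V=27, N=29, T=30, B=31, U=36. Nearest is V (27).
From V: distances to unvisited — T=10, B=32, U=37, N=39. Nearest is T (10).
From T: distances to unvisited — B=22, U=31, N=32. Nearest is B (22).
From B: distances to unvisited — U=10, N=17. Nearest is U (10).
From U: distances to unvisited — N=7. Nearest is N (7).
Return N→O: 24.
Total = 9 + 13 + 27 + 10 + 22 + 10 + 7 + 24 = 122.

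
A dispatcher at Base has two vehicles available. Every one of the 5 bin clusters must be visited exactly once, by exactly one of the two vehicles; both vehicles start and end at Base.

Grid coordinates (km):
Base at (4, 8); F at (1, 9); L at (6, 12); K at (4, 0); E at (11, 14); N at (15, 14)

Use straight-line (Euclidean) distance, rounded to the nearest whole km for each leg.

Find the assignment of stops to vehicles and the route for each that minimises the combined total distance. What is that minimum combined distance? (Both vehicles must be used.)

Try each way of splitting the stops between the two vehicles (each non-empty) and, for each split, find the best tour for each vehicle:
  {F} + {L, K, E, N}: 6 + 39 = 45
  {L} + {F, K, E, N}: 8 + 43 = 51
  {F, L} + {K, E, N}: 13 + 39 = 52
  {K} + {F, L, E, N}: 16 + 31 = 47
  {F, K} + {L, E, N}: 20 + 26 = 46
  {L, K} + {F, E, N}: 24 + 31 = 55
  … (15 splits in total)
Best: vehicle 1 Base → F → Base = 6; vehicle 2 Base → L → E → N → K → Base = 39; combined 45.

45 km — the smallest possible combined total.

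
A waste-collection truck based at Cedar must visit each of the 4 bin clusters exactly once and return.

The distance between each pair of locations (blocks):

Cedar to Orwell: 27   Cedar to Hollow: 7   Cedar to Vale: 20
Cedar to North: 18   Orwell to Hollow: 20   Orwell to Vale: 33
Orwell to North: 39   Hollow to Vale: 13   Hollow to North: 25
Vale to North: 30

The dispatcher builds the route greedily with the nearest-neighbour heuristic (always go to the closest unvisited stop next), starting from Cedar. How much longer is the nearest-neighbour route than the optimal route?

The nearest-neighbour route is 8 blocks longer than optimal.

Cedar: Hollow=7, North=18, Vale=20, Orwell=27 ⇒ Hollow
Hollow: Vale=13, Orwell=20, North=25 ⇒ Vale
Vale: North=30, Orwell=33 ⇒ North
North: Orwell=39 ⇒ Orwell
NN route Cedar → Hollow → Vale → North → Orwell → Cedar costs 116.
Optimal: Cedar → Orwell → Hollow → Vale → North → Cedar costs 108 (by enumerating all 12 distinct tours).
Excess = 116 − 108 = 8.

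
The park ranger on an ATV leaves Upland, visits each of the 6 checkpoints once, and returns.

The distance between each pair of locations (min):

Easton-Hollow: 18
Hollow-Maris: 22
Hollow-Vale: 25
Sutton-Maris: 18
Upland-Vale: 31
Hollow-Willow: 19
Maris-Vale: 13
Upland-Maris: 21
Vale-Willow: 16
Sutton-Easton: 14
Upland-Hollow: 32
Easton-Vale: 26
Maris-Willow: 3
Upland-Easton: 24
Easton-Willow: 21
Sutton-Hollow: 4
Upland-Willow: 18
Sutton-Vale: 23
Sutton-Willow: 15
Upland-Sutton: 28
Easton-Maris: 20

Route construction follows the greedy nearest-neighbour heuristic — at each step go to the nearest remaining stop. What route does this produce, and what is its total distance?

Total distance 103 min via the nearest-neighbour route Upland → Willow → Maris → Vale → Sutton → Hollow → Easton → Upland.

At Upland the remaining stops are Willow 18, Maris 21, Easton 24, Sutton 28, Vale 31, Hollow 32; go to Willow.
At Willow the remaining stops are Maris 3, Sutton 15, Vale 16, Hollow 19, Easton 21; go to Maris.
At Maris the remaining stops are Vale 13, Sutton 18, Easton 20, Hollow 22; go to Vale.
At Vale the remaining stops are Sutton 23, Hollow 25, Easton 26; go to Sutton.
At Sutton the remaining stops are Hollow 4, Easton 14; go to Hollow.
At Hollow the remaining stops are Easton 18; go to Easton.
Return Easton→Upland: 24.
Total = 18 + 3 + 13 + 23 + 4 + 18 + 24 = 103.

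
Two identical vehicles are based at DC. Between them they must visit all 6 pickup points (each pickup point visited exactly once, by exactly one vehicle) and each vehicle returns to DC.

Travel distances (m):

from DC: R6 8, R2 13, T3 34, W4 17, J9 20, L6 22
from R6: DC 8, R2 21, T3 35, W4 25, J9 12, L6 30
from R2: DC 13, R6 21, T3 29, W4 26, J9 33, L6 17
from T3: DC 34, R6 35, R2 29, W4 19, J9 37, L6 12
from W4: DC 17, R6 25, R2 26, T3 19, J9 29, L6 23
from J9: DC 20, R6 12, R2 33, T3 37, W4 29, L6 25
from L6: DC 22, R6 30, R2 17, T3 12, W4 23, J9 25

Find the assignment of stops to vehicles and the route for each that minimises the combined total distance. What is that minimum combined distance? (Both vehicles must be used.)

118 m — the smallest possible combined total.

There are 2^5 − 1 = 31 ways to divide the 6 stops into two non-empty groups. For each, the best each vehicle can do is its own shortest tour through its group:
  {R6} + {R2, T3, W4, J9, L6}: 16 + 110 = 126
  {R2} + {R6, T3, W4, J9, L6}: 26 + 93 = 119
  {R6, R2} + {T3, W4, J9, L6}: 42 + 93 = 135
  {T3} + {R6, R2, W4, J9, L6}: 68 + 102 = 170
  {R6, T3} + {R2, W4, J9, L6}: 77 + 101 = 178
  {R2, T3} + {R6, W4, J9, L6}: 76 + 85 = 161
  … (31 splits in total)
  {R6, J9} + {R2, T3, W4, L6}: 40 + 78 = 118  ← best
Best: vehicle 1 DC → R6 → J9 → DC = 40; vehicle 2 DC → R2 → L6 → T3 → W4 → DC = 78; combined 118.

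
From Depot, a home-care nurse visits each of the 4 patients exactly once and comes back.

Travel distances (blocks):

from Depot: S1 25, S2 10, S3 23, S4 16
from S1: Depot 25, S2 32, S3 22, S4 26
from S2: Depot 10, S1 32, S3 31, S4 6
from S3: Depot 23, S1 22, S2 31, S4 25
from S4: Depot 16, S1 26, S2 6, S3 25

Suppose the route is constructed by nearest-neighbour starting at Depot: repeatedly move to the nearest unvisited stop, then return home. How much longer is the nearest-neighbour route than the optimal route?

Depot: S2=10, S4=16, S3=23, S1=25 ⇒ S2
S2: S4=6, S3=31, S1=32 ⇒ S4
S4: S3=25, S1=26 ⇒ S3
S3: S1=22 ⇒ S1
NN route Depot → S2 → S4 → S3 → S1 → Depot costs 88.
Optimal: Depot → S2 → S4 → S1 → S3 → Depot costs 87 (by enumerating all 12 distinct tours).
Excess = 88 − 87 = 1.

1 blocks longer than the optimal tour.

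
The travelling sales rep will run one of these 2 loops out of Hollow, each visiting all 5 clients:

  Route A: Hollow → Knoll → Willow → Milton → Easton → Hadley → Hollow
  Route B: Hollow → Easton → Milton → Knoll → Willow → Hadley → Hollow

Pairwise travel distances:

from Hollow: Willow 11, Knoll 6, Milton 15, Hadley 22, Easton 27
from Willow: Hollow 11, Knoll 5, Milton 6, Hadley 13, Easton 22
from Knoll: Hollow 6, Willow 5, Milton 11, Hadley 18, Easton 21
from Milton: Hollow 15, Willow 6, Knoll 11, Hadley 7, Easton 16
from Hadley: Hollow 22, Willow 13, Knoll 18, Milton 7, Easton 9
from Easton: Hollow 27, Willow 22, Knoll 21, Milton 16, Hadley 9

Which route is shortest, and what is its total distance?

Route A: 6 + 5 + 6 + 16 + 9 + 22 = 64
Route B: 27 + 16 + 11 + 5 + 13 + 22 = 94

Shortest is Route A, total 64.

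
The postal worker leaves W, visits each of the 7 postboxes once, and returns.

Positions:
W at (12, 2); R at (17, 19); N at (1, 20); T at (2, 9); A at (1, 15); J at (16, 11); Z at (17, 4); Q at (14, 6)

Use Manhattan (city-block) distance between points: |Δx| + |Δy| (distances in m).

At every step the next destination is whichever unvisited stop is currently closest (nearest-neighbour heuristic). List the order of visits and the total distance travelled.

From W: distances to unvisited — Q=6, Z=7, J=13, T=17, R=22, A=24, N=29. Nearest is Q (6).
From Q: distances to unvisited — Z=5, J=7, T=15, R=16, A=22, N=27. Nearest is Z (5).
From Z: distances to unvisited — J=8, R=15, T=20, A=27, N=32. Nearest is J (8).
From J: distances to unvisited — R=9, T=16, A=19, N=24. Nearest is R (9).
From R: distances to unvisited — N=17, A=20, T=25. Nearest is N (17).
From N: distances to unvisited — A=5, T=12. Nearest is A (5).
From A: distances to unvisited — T=7. Nearest is T (7).
Return T→W: 17.
Total = 6 + 5 + 8 + 9 + 17 + 5 + 7 + 17 = 74.

Total distance 74 m via the nearest-neighbour route W → Q → Z → J → R → N → A → T → W.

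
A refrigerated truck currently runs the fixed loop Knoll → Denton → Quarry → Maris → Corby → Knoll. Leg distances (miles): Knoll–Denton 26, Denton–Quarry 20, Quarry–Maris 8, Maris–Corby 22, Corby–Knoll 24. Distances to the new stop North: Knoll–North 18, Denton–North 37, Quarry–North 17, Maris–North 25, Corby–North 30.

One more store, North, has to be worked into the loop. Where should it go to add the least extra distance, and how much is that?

+24 miles — insert North between Corby and Knoll.

Insertion cost between consecutive stops i–j is d(i,North) + d(North,j) − d(i,j):
  between Knoll and Denton: 18 + 37 − 26 = 29
  between Denton and Quarry: 37 + 17 − 20 = 34
  between Quarry and Maris: 17 + 25 − 8 = 34
  between Maris and Corby: 25 + 30 − 22 = 33
  between Corby and Knoll: 30 + 18 − 24 = 24
Cheapest insertion is between Corby and Knoll, adding 24.
New total = 100 + 24 = 124.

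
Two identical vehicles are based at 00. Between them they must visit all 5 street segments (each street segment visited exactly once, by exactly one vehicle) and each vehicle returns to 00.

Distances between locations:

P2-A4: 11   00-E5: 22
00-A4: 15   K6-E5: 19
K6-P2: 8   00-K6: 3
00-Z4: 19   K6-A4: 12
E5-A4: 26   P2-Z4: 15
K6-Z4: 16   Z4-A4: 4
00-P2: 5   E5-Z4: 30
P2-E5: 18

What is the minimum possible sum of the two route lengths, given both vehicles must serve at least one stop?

Check every non-empty split of the stops between the two vehicles; for each half take its own optimal tour:
  {K6} + {P2, E5, Z4, A4}: 6 + 72 = 78
  {P2} + {K6, E5, Z4, A4}: 10 + 71 = 81
  {K6, P2} + {E5, Z4, A4}: 16 + 71 = 87
  {E5} + {K6, P2, Z4, A4}: 44 + 39 = 83
  {K6, E5} + {P2, Z4, A4}: 44 + 39 = 83
  {P2, E5} + {K6, Z4, A4}: 45 + 38 = 83
  … (15 splits in total)
Best: vehicle 1 00 → K6 → 00 = 6; vehicle 2 00 → P2 → E5 → Z4 → A4 → 00 = 72; combined 78.

78 — the smallest possible combined total.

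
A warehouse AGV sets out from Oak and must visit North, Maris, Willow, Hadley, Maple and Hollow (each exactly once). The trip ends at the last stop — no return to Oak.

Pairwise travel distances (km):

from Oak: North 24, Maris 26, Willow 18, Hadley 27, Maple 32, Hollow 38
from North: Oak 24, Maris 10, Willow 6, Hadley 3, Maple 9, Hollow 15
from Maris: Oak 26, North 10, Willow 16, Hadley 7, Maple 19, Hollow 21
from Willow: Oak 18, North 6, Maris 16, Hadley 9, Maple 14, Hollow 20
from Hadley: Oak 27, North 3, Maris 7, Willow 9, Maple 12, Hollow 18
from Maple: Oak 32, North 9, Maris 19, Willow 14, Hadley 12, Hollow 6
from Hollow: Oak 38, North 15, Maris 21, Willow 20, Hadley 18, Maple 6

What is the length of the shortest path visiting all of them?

There are 6! = 720 possible orderings.
Oak → North → Maris → Willow → Hadley → Maple → Hollow: 24+10+16+9+12+6 = 77
Oak → North → Maris → Willow → Hadley → Hollow → Maple: 24+10+16+9+18+6 = 83
Oak → North → Maris → Willow → Maple → Hadley → Hollow: 24+10+16+14+12+18 = 94
Oak → North → Maris → Willow → Maple → Hollow → Hadley: 24+10+16+14+6+18 = 88
Oak → North → Maris → Willow → Hollow → Hadley → Maple: 24+10+16+20+18+12 = 100
Oak → North → Maris → Willow → Hollow → Maple → Hadley: 24+10+16+20+6+12 = 88
Oak → North → Maris → Hadley → Willow → Maple → Hollow: 24+10+7+9+14+6 = 70
Oak → North → Maris → Hadley → Willow → Hollow → Maple: 24+10+7+9+20+6 = 76
… (712 more)
Oak → Willow → North → Maris → Hadley → Maple → Hollow: 18+6+10+7+12+6 = 59  ← best
The minimum is 59.
One shortest path: Oak → Willow → North → Maris → Hadley → Maple → Hollow.

59 km — the minimum one-way total.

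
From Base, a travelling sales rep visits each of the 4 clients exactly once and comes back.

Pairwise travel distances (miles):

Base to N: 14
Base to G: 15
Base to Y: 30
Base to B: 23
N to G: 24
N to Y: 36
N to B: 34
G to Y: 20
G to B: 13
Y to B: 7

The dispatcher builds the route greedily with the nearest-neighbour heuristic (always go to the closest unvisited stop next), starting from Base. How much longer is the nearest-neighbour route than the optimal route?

Base: N=14, G=15, B=23, Y=30 ⇒ N
N: G=24, B=34, Y=36 ⇒ G
G: B=13, Y=20 ⇒ B
B: Y=7 ⇒ Y
NN route Base → N → G → B → Y → Base costs 88.
Optimal: Base → N → Y → B → G → Base costs 85 (by enumerating all 12 distinct tours).
Excess = 88 − 85 = 3.

3 miles longer than the optimal tour.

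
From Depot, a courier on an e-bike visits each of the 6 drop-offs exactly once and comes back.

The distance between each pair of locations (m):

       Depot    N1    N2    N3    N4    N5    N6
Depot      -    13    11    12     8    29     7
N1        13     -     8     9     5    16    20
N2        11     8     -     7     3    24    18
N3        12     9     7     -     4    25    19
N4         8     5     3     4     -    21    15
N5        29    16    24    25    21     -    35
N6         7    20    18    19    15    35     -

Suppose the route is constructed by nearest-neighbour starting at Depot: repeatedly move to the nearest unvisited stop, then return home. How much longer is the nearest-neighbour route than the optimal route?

1 m longer than the optimal tour.

From Depot: N6=7, N4=8, N2=11, N3=12, N1=13, N5=29 → choose N6 (7).
From N6: N4=15, N2=18, N3=19, N1=20, N5=35 → choose N4 (15).
From N4: N2=3, N3=4, N1=5, N5=21 → choose N2 (3).
From N2: N3=7, N1=8, N5=24 → choose N3 (7).
From N3: N1=9, N5=25 → choose N1 (9).
From N1: N5=16 → choose N5 (16).
NN route Depot → N6 → N4 → N2 → N3 → N1 → N5 → Depot costs 86.
Optimal: Depot → N2 → N3 → N4 → N1 → N5 → N6 → Depot costs 85 (by enumerating all 360 distinct tours).
Excess = 86 − 85 = 1.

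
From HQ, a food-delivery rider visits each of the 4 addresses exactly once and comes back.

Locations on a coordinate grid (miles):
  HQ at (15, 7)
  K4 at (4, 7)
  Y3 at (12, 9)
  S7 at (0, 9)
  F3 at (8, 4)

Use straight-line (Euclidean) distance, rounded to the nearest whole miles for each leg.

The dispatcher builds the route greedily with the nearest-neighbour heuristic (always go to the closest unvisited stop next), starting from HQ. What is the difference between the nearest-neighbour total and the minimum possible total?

From HQ: Y3=4, F3=8, K4=11, S7=15 → choose Y3 (4).
From Y3: F3=6, K4=8, S7=12 → choose F3 (6).
From F3: K4=5, S7=9 → choose K4 (5).
From K4: S7=4 → choose S7 (4).
NN route HQ → Y3 → F3 → K4 → S7 → HQ costs 34.
Optimal: HQ → Y3 → K4 → S7 → F3 → HQ costs 33 (by enumerating all 12 distinct tours).
Excess = 34 − 33 = 1.

1 miles longer than the optimal tour.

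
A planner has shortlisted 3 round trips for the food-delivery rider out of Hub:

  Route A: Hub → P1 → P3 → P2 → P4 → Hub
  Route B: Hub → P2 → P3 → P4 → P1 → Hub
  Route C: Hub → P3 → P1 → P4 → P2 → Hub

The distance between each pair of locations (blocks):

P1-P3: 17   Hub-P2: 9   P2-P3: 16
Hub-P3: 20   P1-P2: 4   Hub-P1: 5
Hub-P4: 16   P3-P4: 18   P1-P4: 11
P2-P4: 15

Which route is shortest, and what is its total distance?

Route A: 5 + 17 + 16 + 15 + 16 = 69
Route B: 9 + 16 + 18 + 11 + 5 = 59
Route C: 20 + 17 + 11 + 15 + 9 = 72

59 blocks — Route B is the shortest.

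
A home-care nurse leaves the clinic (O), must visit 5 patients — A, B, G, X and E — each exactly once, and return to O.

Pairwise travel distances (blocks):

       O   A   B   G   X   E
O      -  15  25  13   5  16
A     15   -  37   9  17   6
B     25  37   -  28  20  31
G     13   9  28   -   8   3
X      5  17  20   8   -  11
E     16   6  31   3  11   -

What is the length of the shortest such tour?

Shortest round trip = 77 blocks.

With 5 stops there are 5!/2 = 60 distinct round trips (a route and its reverse cost the same).
O - A - B - G - X - E - O: 15+37+28+8+11+16 = 115
O - A - B - G - E - X - O: 15+37+28+3+11+5 = 99
O - A - B - X - G - E - O: 15+37+20+8+3+16 = 99
O - A - B - X - E - G - O: 15+37+20+11+3+13 = 99
O - A - B - E - G - X - O: 15+37+31+3+8+5 = 99
O - A - B - E - X - G - O: 15+37+31+11+8+13 = 115
O - A - G - B - X - E - O: 15+9+28+20+11+16 = 99
O - A - G - B - E - X - O: 15+9+28+31+11+5 = 99
O - A - G - X - B - E - O: 15+9+8+20+31+16 = 99
O - A - G - X - E - B - O: 15+9+8+11+31+25 = 99
O - A - G - E - B - X - O: 15+9+3+31+20+5 = 83
O - A - G - E - X - B - O: 15+9+3+11+20+25 = 83
O - A - X - B - G - E - O: 15+17+20+28+3+16 = 99
O - A - X - B - E - G - O: 15+17+20+31+3+13 = 99
… (46 more)
O - A - E - G - B - X - O: 15+6+3+28+20+5 = 77  ← best
The minimum is 77.
One optimal route: O → A → E → G → B → X → O (or its reverse).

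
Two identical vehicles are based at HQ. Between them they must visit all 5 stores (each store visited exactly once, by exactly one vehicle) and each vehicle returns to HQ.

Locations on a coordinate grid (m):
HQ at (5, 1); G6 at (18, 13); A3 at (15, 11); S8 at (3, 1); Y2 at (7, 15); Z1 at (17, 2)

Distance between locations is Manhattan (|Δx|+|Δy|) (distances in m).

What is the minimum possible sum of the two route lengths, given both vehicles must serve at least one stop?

Minimum combined distance: 62 m.

There are 2^4 − 1 = 15 ways to divide the 5 stops into two non-empty groups. For each, the best each vehicle can do is its own shortest tour through its group:
  {G6} + {A3, S8, Y2, Z1}: 50 + 56 = 106
  {A3} + {G6, S8, Y2, Z1}: 40 + 58 = 98
  {G6, A3} + {S8, Y2, Z1}: 50 + 56 = 106
  {S8} + {G6, A3, Y2, Z1}: 4 + 58 = 62
  {G6, S8} + {A3, Y2, Z1}: 54 + 52 = 106
  {A3, S8} + {G6, Y2, Z1}: 44 + 54 = 98
  … (15 splits in total)
Best: vehicle 1 HQ → S8 → HQ = 4; vehicle 2 HQ → Y2 → G6 → A3 → Z1 → HQ = 58; combined 62.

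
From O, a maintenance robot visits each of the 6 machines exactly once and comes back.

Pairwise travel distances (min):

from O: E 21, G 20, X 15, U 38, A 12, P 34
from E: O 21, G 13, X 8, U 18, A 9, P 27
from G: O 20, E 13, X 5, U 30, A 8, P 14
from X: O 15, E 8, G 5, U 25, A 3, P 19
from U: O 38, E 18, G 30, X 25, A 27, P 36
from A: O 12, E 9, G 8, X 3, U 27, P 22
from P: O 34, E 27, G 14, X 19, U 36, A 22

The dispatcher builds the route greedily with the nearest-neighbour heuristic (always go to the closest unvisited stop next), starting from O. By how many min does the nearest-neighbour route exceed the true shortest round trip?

From O: A=12, X=15, G=20, E=21, P=34, U=38 → choose A (12).
From A: X=3, G=8, E=9, P=22, U=27 → choose X (3).
From X: G=5, E=8, P=19, U=25 → choose G (5).
From G: E=13, P=14, U=30 → choose E (13).
From E: U=18, P=27 → choose U (18).
From U: P=36 → choose P (36).
NN route O → A → X → G → E → U → P → O costs 121.
Optimal: O → E → U → P → G → X → A → O costs 109 (by enumerating all 360 distinct tours).
Excess = 121 − 109 = 12.

Excess over optimum: 12 min.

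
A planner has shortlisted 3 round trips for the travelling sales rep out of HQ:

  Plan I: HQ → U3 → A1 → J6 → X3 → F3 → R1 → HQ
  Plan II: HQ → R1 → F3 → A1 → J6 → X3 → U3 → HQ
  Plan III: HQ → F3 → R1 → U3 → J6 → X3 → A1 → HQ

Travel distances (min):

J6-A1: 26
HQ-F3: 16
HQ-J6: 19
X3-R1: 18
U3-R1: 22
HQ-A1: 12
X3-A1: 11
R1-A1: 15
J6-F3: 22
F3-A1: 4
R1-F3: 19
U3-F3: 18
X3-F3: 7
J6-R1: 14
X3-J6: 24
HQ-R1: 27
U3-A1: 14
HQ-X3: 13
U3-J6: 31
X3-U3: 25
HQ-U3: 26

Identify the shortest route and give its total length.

Plan I: 26 + 14 + 26 + 24 + 7 + 19 + 27 = 143
Plan II: 27 + 19 + 4 + 26 + 24 + 25 + 26 = 151
Plan III: 16 + 19 + 22 + 31 + 24 + 11 + 12 = 135

135 min — Plan III is the shortest.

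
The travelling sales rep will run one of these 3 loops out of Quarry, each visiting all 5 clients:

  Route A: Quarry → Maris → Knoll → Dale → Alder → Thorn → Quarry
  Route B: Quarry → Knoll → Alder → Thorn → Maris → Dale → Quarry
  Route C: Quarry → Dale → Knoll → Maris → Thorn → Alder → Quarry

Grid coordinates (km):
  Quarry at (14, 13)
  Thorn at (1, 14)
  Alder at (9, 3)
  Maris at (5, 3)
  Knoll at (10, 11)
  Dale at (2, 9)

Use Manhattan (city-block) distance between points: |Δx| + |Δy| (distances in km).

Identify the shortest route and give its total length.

Route A: 19 + 13 + 10 + 13 + 19 + 14 = 88
Route B: 6 + 9 + 19 + 15 + 9 + 16 = 74
Route C: 16 + 10 + 13 + 15 + 19 + 15 = 88

Shortest is Route B, total 74 km.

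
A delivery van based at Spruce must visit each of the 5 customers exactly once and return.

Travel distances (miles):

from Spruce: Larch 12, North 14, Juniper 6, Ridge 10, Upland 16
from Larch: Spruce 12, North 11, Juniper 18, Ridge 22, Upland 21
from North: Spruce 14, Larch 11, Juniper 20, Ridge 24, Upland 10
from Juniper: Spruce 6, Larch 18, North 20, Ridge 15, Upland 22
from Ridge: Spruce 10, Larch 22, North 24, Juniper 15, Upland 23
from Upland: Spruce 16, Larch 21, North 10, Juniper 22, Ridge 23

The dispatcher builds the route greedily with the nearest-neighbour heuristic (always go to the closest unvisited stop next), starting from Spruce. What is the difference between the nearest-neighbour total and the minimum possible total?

Excess over optimum: 3 miles.

From Spruce: Juniper=6, Ridge=10, Larch=12, North=14, Upland=16 → choose Juniper (6).
From Juniper: Ridge=15, Larch=18, North=20, Upland=22 → choose Ridge (15).
From Ridge: Larch=22, Upland=23, North=24 → choose Larch (22).
From Larch: North=11, Upland=21 → choose North (11).
From North: Upland=10 → choose Upland (10).
NN route Spruce → Juniper → Ridge → Larch → North → Upland → Spruce costs 80.
Optimal: Spruce → Larch → North → Upland → Ridge → Juniper → Spruce costs 77 (by enumerating all 60 distinct tours).
Excess = 80 − 77 = 3.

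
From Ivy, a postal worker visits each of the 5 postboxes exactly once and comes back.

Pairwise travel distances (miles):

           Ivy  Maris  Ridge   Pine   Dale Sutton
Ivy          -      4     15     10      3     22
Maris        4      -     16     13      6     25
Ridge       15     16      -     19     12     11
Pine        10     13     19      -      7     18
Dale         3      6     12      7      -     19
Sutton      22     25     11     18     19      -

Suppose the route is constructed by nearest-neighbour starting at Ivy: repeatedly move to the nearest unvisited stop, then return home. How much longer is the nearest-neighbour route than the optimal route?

The nearest-neighbour route is 7 miles longer than optimal.

Ivy: Dale=3, Maris=4, Pine=10, Ridge=15, Sutton=22 ⇒ Dale
Dale: Maris=6, Pine=7, Ridge=12, Sutton=19 ⇒ Maris
Maris: Pine=13, Ridge=16, Sutton=25 ⇒ Pine
Pine: Sutton=18, Ridge=19 ⇒ Sutton
Sutton: Ridge=11 ⇒ Ridge
NN route Ivy → Dale → Maris → Pine → Sutton → Ridge → Ivy costs 66.
Optimal: Ivy → Maris → Ridge → Sutton → Pine → Dale → Ivy costs 59 (by enumerating all 60 distinct tours).
Excess = 66 − 59 = 7.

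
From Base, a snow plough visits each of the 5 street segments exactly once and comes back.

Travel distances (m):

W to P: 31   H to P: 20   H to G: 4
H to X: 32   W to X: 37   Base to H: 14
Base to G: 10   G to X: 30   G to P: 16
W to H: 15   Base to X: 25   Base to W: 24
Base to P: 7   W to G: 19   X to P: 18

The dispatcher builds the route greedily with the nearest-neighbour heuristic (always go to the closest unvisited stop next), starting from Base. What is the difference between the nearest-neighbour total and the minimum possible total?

Excess over optimum: 13 m.

From Base: P=7, G=10, H=14, W=24, X=25 → choose P (7).
From P: G=16, X=18, H=20, W=31 → choose G (16).
From G: H=4, W=19, X=30 → choose H (4).
From H: W=15, X=32 → choose W (15).
From W: X=37 → choose X (37).
NN route Base → P → G → H → W → X → Base costs 104.
Optimal: Base → G → H → W → X → P → Base costs 91 (by enumerating all 60 distinct tours).
Excess = 104 − 91 = 13.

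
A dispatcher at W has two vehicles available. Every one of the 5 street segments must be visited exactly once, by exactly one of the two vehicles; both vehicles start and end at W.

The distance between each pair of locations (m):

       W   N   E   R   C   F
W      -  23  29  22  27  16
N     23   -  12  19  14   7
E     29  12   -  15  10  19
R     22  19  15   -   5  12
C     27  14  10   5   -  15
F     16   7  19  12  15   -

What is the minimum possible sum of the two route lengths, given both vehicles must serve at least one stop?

104 m — the smallest possible combined total.

There are 2^4 − 1 = 15 ways to divide the 5 stops into two non-empty groups. For each, the best each vehicle can do is its own shortest tour through its group:
  {N} + {E, R, C, F}: 46 + 72 = 118
  {E} + {N, R, C, F}: 58 + 64 = 122
  {N, E} + {R, C, F}: 64 + 58 = 122
  {R} + {N, E, C, F}: 44 + 72 = 116
  {N, R} + {E, C, F}: 64 + 70 = 134
  {E, R} + {N, C, F}: 66 + 64 = 130
  … (15 splits in total)
  {N, E, R, C} + {F}: 72 + 32 = 104  ← best
Best: vehicle 1 W → N → E → C → R → W = 72; vehicle 2 W → F → W = 32; combined 104.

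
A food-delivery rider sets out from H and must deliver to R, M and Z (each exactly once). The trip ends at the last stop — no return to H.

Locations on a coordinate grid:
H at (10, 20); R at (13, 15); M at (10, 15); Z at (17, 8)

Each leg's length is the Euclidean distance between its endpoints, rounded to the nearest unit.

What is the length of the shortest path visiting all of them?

There are 3! = 6 possible orderings.
H - R - M - Z: 6+3+10 = 19
H - R - Z - M: 6+8+10 = 24
H - M - R - Z: 5+3+8 = 16
H - M - Z - R: 5+10+8 = 23
H - Z - R - M: 14+8+3 = 25
H - Z - M - R: 14+10+3 = 27
The minimum is 16.
One shortest path: H → M → R → Z.

Shortest open route: 16.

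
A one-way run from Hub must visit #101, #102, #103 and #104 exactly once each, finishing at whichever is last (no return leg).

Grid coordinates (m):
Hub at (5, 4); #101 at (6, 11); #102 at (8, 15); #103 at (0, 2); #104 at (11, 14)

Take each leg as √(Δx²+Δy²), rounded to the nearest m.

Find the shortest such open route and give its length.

Shortest open route: 23 m.

There are 4! = 24 possible orderings.
Hub → #101 → #102 → #103 → #104: 7+4+15+16 = 42
Hub → #101 → #102 → #104 → #103: 7+4+3+16 = 30
Hub → #101 → #103 → #102 → #104: 7+11+15+3 = 36
Hub → #101 → #103 → #104 → #102: 7+11+16+3 = 37
Hub → #101 → #104 → #102 → #103: 7+6+3+15 = 31
Hub → #101 → #104 → #103 → #102: 7+6+16+15 = 44
Hub → #102 → #101 → #103 → #104: 11+4+11+16 = 42
Hub → #102 → #101 → #104 → #103: 11+4+6+16 = 37
Hub → #102 → #103 → #101 → #104: 11+15+11+6 = 43
Hub → #102 → #103 → #104 → #101: 11+15+16+6 = 48
Hub → #102 → #104 → #101 → #103: 11+3+6+11 = 31
Hub → #102 → #104 → #103 → #101: 11+3+16+11 = 41
Hub → #103 → #101 → #102 → #104: 5+11+4+3 = 23
Hub → #103 → #101 → #104 → #102: 5+11+6+3 = 25
… (10 more)
The minimum is 23.
One shortest path: Hub → #103 → #101 → #102 → #104.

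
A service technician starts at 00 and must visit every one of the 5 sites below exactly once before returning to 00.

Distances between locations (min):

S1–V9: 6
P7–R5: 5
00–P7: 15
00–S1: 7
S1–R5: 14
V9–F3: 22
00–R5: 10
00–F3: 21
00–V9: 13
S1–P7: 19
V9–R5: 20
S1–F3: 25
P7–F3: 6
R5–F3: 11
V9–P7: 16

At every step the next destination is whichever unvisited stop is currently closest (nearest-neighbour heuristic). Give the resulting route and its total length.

66 min along 00 → S1 → V9 → P7 → R5 → F3 → 00.

At 00 the remaining stops are S1 7, R5 10, V9 13, P7 15, F3 21; go to S1.
At S1 the remaining stops are V9 6, R5 14, P7 19, F3 25; go to V9.
At V9 the remaining stops are P7 16, R5 20, F3 22; go to P7.
At P7 the remaining stops are R5 5, F3 6; go to R5.
At R5 the remaining stops are F3 11; go to F3.
Return F3→00: 21.
Total = 7 + 6 + 16 + 5 + 11 + 21 = 66.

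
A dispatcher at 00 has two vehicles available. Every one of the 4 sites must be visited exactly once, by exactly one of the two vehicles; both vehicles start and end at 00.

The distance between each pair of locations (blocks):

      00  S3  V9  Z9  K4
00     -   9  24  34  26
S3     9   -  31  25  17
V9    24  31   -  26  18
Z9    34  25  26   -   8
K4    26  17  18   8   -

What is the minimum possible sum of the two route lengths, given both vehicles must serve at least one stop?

Check every non-empty split of the stops between the two vehicles; for each half take its own optimal tour:
  {S3} + {V9, Z9, K4}: 18 + 84 = 102
  {V9} + {S3, Z9, K4}: 48 + 68 = 116
  {S3, V9} + {Z9, K4}: 64 + 68 = 132
  {Z9} + {S3, V9, K4}: 68 + 68 = 136
  {S3, Z9} + {V9, K4}: 68 + 68 = 136
  {V9, Z9} + {S3, K4}: 84 + 52 = 136
  … (7 splits in total)
Best: vehicle 1 00 → S3 → 00 = 18; vehicle 2 00 → V9 → Z9 → K4 → 00 = 84; combined 102.

Minimum combined distance: 102 blocks.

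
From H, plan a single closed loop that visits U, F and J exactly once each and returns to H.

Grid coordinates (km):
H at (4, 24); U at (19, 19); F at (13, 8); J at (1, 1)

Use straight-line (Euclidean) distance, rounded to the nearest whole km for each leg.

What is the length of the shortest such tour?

There are 3 distinct closed tours to check (reversals are equivalent).
H → U → F → J → H: 16+13+14+23 = 66
H → U → J → F → H: 16+25+14+18 = 73
H → F → U → J → H: 18+13+25+23 = 79
The minimum is 66.
One optimal route: H → U → F → J → H (or its reverse).

Minimum total distance: 66 km.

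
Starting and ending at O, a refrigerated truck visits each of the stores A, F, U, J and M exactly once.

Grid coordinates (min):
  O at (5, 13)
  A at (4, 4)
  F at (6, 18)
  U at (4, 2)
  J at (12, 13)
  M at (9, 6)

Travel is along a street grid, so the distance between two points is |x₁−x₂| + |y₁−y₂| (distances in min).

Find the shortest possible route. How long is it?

Shortest round trip = 48 min.

O - A - F - U - J - M - O: 10+16+18+19+10+11 = 84
O - A - F - U - M - J - O: 10+16+18+9+10+7 = 70
O - A - F - J - U - M - O: 10+16+11+19+9+11 = 76
O - A - F - J - M - U - O: 10+16+11+10+9+12 = 68
O - A - F - M - U - J - O: 10+16+15+9+19+7 = 76
O - A - F - M - J - U - O: 10+16+15+10+19+12 = 82
O - A - U - F - J - M - O: 10+2+18+11+10+11 = 62
O - A - U - F - M - J - O: 10+2+18+15+10+7 = 62
O - A - U - J - F - M - O: 10+2+19+11+15+11 = 68
O - A - U - J - M - F - O: 10+2+19+10+15+6 = 62
O - A - U - M - F - J - O: 10+2+9+15+11+7 = 54
O - A - U - M - J - F - O: 10+2+9+10+11+6 = 48
O - A - J - F - U - M - O: 10+17+11+18+9+11 = 76
O - A - J - F - M - U - O: 10+17+11+15+9+12 = 74
… (46 more)
The minimum is 48.
One optimal route: O → A → U → M → J → F → O (or its reverse).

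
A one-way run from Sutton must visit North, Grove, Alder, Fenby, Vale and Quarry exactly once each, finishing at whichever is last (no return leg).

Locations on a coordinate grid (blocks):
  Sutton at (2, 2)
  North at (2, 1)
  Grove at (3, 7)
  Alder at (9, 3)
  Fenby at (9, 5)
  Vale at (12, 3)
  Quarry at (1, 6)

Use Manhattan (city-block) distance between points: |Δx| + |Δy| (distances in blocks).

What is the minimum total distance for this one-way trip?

Minimum one-way distance = 23 blocks.

There are 6! = 720 possible orderings.
Sutton→North→Grove→Alder→Fenby→Vale→Quarry: 1+7+10+2+5+14 = 39
Sutton→North→Grove→Alder→Fenby→Quarry→Vale: 1+7+10+2+9+14 = 43
Sutton→North→Grove→Alder→Vale→Fenby→Quarry: 1+7+10+3+5+9 = 35
Sutton→North→Grove→Alder→Vale→Quarry→Fenby: 1+7+10+3+14+9 = 44
Sutton→North→Grove→Alder→Quarry→Fenby→Vale: 1+7+10+11+9+5 = 43
Sutton→North→Grove→Alder→Quarry→Vale→Fenby: 1+7+10+11+14+5 = 48
Sutton→North→Grove→Fenby→Alder→Vale→Quarry: 1+7+8+2+3+14 = 35
Sutton→North→Grove→Fenby→Alder→Quarry→Vale: 1+7+8+2+11+14 = 43
… (712 more)
Sutton→North→Quarry→Grove→Fenby→Alder→Vale: 1+6+3+8+2+3 = 23  ← best
The minimum is 23.
One shortest path: Sutton → North → Quarry → Grove → Fenby → Alder → Vale.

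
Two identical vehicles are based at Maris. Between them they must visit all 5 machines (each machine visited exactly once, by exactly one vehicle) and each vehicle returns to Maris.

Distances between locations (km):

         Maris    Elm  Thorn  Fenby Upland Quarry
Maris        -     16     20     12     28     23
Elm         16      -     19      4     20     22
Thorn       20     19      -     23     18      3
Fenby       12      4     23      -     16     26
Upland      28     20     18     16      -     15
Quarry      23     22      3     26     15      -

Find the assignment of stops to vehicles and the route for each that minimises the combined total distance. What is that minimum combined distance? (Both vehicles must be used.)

98 km — the smallest possible combined total.

There are 2^4 − 1 = 15 ways to divide the 5 stops into two non-empty groups. For each, the best each vehicle can do is its own shortest tour through its group:
  {Elm} + {Thorn, Fenby, Upland, Quarry}: 32 + 66 = 98
  {Thorn} + {Elm, Fenby, Upland, Quarry}: 40 + 74 = 114
  {Elm, Thorn} + {Fenby, Upland, Quarry}: 55 + 66 = 121
  {Fenby} + {Elm, Thorn, Upland, Quarry}: 24 + 74 = 98
  {Elm, Fenby} + {Thorn, Upland, Quarry}: 32 + 66 = 98
  {Thorn, Fenby} + {Elm, Upland, Quarry}: 55 + 74 = 129
  … (15 splits in total)
Best: vehicle 1 Maris → Elm → Maris = 32; vehicle 2 Maris → Thorn → Quarry → Upland → Fenby → Maris = 66; combined 98.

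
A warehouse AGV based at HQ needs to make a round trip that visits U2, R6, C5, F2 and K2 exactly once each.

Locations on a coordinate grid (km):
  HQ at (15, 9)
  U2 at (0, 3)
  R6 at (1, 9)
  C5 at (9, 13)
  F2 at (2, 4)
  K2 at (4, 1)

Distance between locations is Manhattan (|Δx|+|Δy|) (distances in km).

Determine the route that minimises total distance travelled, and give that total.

Minimum total distance: 56 km.

There are 60 distinct closed tours to check (reversals are equivalent).
HQ-U2-R6-C5-F2-K2-HQ: 21+7+12+16+5+19 = 80
HQ-U2-R6-C5-K2-F2-HQ: 21+7+12+17+5+18 = 80
HQ-U2-R6-F2-C5-K2-HQ: 21+7+6+16+17+19 = 86
HQ-U2-R6-F2-K2-C5-HQ: 21+7+6+5+17+10 = 66
HQ-U2-R6-K2-C5-F2-HQ: 21+7+11+17+16+18 = 90
HQ-U2-R6-K2-F2-C5-HQ: 21+7+11+5+16+10 = 70
HQ-U2-C5-R6-F2-K2-HQ: 21+19+12+6+5+19 = 82
HQ-U2-C5-R6-K2-F2-HQ: 21+19+12+11+5+18 = 86
HQ-U2-C5-F2-R6-K2-HQ: 21+19+16+6+11+19 = 92
HQ-U2-C5-F2-K2-R6-HQ: 21+19+16+5+11+14 = 86
HQ-U2-C5-K2-R6-F2-HQ: 21+19+17+11+6+18 = 92
HQ-U2-C5-K2-F2-R6-HQ: 21+19+17+5+6+14 = 82
HQ-U2-F2-R6-C5-K2-HQ: 21+3+6+12+17+19 = 78
HQ-U2-F2-R6-K2-C5-HQ: 21+3+6+11+17+10 = 68
… (46 more)
HQ-R6-U2-F2-K2-C5-HQ: 14+7+3+5+17+10 = 56  ← best
The minimum is 56.
One optimal route: HQ → R6 → U2 → F2 → K2 → C5 → HQ (or its reverse).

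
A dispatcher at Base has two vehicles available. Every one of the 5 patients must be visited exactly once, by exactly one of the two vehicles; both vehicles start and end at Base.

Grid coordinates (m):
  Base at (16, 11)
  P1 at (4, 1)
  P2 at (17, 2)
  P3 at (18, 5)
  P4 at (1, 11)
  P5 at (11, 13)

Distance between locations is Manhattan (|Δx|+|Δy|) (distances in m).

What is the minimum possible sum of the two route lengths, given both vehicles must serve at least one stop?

68 m — the smallest possible combined total.

There are 2^4 − 1 = 15 ways to divide the 5 stops into two non-empty groups. For each, the best each vehicle can do is its own shortest tour through its group:
  {P1} + {P2, P3, P4, P5}: 44 + 56 = 100
  {P2} + {P1, P3, P4, P5}: 20 + 58 = 78
  {P1, P2} + {P3, P4, P5}: 46 + 50 = 96
  {P3} + {P1, P2, P4, P5}: 16 + 56 = 72
  {P1, P3} + {P2, P4, P5}: 48 + 54 = 102
  {P2, P3} + {P1, P4, P5}: 22 + 54 = 76
  … (15 splits in total)
  {P1, P2, P3, P4} + {P5}: 54 + 14 = 68  ← best
Best: vehicle 1 Base → P3 → P2 → P1 → P4 → Base = 54; vehicle 2 Base → P5 → Base = 14; combined 68.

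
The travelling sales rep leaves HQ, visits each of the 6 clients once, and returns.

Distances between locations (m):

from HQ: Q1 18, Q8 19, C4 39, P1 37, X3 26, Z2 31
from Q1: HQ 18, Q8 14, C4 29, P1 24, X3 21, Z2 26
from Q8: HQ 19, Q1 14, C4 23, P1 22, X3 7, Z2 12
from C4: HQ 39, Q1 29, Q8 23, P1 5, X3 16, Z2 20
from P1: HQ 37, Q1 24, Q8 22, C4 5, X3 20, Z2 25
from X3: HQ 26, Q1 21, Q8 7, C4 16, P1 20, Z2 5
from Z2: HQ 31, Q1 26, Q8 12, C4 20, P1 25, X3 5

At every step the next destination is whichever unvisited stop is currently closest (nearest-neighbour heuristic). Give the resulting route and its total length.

106 m along HQ → Q1 → Q8 → X3 → Z2 → C4 → P1 → HQ.

From HQ: distances to unvisited — Q1=18, Q8=19, X3=26, Z2=31, P1=37, C4=39. Nearest is Q1 (18).
From Q1: distances to unvisited — Q8=14, X3=21, P1=24, Z2=26, C4=29. Nearest is Q8 (14).
From Q8: distances to unvisited — X3=7, Z2=12, P1=22, C4=23. Nearest is X3 (7).
From X3: distances to unvisited — Z2=5, C4=16, P1=20. Nearest is Z2 (5).
From Z2: distances to unvisited — C4=20, P1=25. Nearest is C4 (20).
From C4: distances to unvisited — P1=5. Nearest is P1 (5).
Return P1→HQ: 37.
Total = 18 + 14 + 7 + 5 + 20 + 5 + 37 = 106.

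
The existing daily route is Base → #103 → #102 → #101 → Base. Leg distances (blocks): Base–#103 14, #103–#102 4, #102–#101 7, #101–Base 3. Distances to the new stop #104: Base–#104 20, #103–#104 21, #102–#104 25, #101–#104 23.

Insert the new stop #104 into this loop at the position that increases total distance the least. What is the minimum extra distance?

+27 blocks — insert #104 between Base and #103.

Insertion cost between consecutive stops i–j is d(i,#104) + d(#104,j) − d(i,j):
  between Base and #103: 20 + 21 − 14 = 27
  between #103 and #102: 21 + 25 − 4 = 42
  between #102 and #101: 25 + 23 − 7 = 41
  between #101 and Base: 23 + 20 − 3 = 40
Cheapest insertion is between Base and #103, adding 27.
New total = 28 + 27 = 55.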